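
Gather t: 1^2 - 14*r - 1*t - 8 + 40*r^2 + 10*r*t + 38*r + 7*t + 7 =40*r^2 + 24*r + t*(10*r + 6)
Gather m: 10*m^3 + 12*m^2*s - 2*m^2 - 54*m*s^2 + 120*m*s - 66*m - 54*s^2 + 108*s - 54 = 10*m^3 + m^2*(12*s - 2) + m*(-54*s^2 + 120*s - 66) - 54*s^2 + 108*s - 54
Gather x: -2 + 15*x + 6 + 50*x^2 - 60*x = 50*x^2 - 45*x + 4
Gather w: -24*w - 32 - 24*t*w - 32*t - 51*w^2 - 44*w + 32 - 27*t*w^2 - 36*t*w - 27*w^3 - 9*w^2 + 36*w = -32*t - 27*w^3 + w^2*(-27*t - 60) + w*(-60*t - 32)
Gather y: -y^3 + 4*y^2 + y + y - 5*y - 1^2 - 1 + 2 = -y^3 + 4*y^2 - 3*y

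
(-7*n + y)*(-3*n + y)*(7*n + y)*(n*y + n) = 147*n^4*y + 147*n^4 - 49*n^3*y^2 - 49*n^3*y - 3*n^2*y^3 - 3*n^2*y^2 + n*y^4 + n*y^3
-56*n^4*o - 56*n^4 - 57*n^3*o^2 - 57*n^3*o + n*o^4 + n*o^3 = (-8*n + o)*(n + o)*(7*n + o)*(n*o + n)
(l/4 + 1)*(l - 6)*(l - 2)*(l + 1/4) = l^4/4 - 15*l^3/16 - 21*l^2/4 + 43*l/4 + 3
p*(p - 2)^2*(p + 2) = p^4 - 2*p^3 - 4*p^2 + 8*p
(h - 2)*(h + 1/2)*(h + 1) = h^3 - h^2/2 - 5*h/2 - 1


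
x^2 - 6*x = x*(x - 6)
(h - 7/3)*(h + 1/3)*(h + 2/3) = h^3 - 4*h^2/3 - 19*h/9 - 14/27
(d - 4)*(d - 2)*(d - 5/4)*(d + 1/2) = d^4 - 27*d^3/4 + 95*d^2/8 - 9*d/4 - 5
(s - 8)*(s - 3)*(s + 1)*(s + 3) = s^4 - 7*s^3 - 17*s^2 + 63*s + 72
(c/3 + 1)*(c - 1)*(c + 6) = c^3/3 + 8*c^2/3 + 3*c - 6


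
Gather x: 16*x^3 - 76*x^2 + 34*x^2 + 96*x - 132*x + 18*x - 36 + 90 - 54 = 16*x^3 - 42*x^2 - 18*x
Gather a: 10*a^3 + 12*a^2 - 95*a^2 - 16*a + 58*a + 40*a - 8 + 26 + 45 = 10*a^3 - 83*a^2 + 82*a + 63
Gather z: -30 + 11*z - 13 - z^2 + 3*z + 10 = -z^2 + 14*z - 33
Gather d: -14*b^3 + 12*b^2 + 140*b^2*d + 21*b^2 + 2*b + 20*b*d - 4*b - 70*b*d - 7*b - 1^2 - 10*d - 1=-14*b^3 + 33*b^2 - 9*b + d*(140*b^2 - 50*b - 10) - 2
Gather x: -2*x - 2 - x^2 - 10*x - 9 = -x^2 - 12*x - 11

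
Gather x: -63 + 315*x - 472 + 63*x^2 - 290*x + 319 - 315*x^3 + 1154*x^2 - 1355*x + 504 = -315*x^3 + 1217*x^2 - 1330*x + 288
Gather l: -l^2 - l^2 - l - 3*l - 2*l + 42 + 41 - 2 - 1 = -2*l^2 - 6*l + 80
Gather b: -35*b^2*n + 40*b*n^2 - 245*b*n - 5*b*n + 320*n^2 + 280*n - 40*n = -35*b^2*n + b*(40*n^2 - 250*n) + 320*n^2 + 240*n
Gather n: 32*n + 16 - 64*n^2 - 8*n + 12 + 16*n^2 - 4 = -48*n^2 + 24*n + 24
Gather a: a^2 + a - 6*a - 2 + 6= a^2 - 5*a + 4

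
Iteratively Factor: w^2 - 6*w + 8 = (w - 2)*(w - 4)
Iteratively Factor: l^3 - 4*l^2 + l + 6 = (l - 2)*(l^2 - 2*l - 3) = (l - 3)*(l - 2)*(l + 1)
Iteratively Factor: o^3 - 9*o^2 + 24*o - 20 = (o - 5)*(o^2 - 4*o + 4) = (o - 5)*(o - 2)*(o - 2)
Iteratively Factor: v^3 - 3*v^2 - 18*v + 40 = (v + 4)*(v^2 - 7*v + 10) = (v - 2)*(v + 4)*(v - 5)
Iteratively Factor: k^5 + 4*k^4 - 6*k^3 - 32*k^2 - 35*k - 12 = (k + 1)*(k^4 + 3*k^3 - 9*k^2 - 23*k - 12) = (k + 1)^2*(k^3 + 2*k^2 - 11*k - 12) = (k + 1)^2*(k + 4)*(k^2 - 2*k - 3) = (k - 3)*(k + 1)^2*(k + 4)*(k + 1)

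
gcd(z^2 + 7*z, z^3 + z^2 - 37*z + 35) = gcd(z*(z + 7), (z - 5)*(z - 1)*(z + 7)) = z + 7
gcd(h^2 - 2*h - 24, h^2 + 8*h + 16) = h + 4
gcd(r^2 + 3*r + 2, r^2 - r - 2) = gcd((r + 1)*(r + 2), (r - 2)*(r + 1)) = r + 1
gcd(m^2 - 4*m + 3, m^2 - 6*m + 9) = m - 3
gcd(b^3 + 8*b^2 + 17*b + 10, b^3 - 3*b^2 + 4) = b + 1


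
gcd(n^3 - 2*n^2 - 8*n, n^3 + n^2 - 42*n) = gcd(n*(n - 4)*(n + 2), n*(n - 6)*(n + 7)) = n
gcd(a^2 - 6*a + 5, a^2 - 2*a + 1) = a - 1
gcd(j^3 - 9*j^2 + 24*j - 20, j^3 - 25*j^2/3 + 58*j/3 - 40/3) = j^2 - 7*j + 10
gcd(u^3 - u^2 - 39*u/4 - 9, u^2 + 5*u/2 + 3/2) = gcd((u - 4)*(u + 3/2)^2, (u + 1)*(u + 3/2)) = u + 3/2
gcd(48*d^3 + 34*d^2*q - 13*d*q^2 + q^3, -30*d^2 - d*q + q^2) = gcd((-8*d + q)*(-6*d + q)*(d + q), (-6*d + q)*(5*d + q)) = -6*d + q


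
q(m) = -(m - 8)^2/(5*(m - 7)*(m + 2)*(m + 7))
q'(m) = (m - 8)^2/(5*(m - 7)*(m + 2)*(m + 7)^2) + (m - 8)^2/(5*(m - 7)*(m + 2)^2*(m + 7)) + (m - 8)^2/(5*(m - 7)^2*(m + 2)*(m + 7)) - (2*m - 16)/(5*(m - 7)*(m + 2)*(m + 7))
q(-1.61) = 1.02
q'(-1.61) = -2.90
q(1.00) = 0.07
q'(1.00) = -0.04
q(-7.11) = 5.76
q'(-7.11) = 53.11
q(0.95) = 0.07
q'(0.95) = -0.04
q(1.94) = 0.04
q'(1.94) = -0.02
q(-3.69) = -0.46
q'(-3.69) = -0.10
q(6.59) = 0.01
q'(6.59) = 0.01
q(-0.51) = 0.20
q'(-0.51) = -0.18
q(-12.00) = 0.08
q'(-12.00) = 0.02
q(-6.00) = -0.75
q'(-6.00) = 0.62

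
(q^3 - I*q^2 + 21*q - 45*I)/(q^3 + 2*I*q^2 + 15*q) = (q - 3*I)/q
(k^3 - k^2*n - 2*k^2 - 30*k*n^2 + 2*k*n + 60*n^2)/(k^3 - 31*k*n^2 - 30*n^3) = (k - 2)/(k + n)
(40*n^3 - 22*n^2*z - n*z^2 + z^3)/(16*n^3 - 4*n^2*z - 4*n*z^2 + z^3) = (5*n + z)/(2*n + z)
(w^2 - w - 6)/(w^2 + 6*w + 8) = (w - 3)/(w + 4)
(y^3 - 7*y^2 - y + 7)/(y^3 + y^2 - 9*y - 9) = (y^2 - 8*y + 7)/(y^2 - 9)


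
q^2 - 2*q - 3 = (q - 3)*(q + 1)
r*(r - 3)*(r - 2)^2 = r^4 - 7*r^3 + 16*r^2 - 12*r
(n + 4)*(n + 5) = n^2 + 9*n + 20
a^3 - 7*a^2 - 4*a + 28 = (a - 7)*(a - 2)*(a + 2)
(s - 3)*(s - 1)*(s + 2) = s^3 - 2*s^2 - 5*s + 6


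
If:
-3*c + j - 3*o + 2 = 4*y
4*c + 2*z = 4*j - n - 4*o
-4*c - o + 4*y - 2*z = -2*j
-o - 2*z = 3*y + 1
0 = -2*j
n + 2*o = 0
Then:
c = -6/11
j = 0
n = -40/11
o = 20/11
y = -5/11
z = -8/11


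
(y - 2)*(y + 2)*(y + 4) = y^3 + 4*y^2 - 4*y - 16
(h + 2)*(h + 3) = h^2 + 5*h + 6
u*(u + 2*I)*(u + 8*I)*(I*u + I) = I*u^4 - 10*u^3 + I*u^3 - 10*u^2 - 16*I*u^2 - 16*I*u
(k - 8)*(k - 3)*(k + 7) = k^3 - 4*k^2 - 53*k + 168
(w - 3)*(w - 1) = w^2 - 4*w + 3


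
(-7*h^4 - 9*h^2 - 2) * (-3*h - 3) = 21*h^5 + 21*h^4 + 27*h^3 + 27*h^2 + 6*h + 6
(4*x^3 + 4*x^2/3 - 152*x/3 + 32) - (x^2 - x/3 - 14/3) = 4*x^3 + x^2/3 - 151*x/3 + 110/3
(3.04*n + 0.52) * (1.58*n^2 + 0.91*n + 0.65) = 4.8032*n^3 + 3.588*n^2 + 2.4492*n + 0.338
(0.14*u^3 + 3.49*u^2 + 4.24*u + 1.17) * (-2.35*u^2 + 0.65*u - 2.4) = -0.329*u^5 - 8.1105*u^4 - 8.0315*u^3 - 8.3695*u^2 - 9.4155*u - 2.808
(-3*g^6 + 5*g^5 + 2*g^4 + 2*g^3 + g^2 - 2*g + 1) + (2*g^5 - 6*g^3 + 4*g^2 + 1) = -3*g^6 + 7*g^5 + 2*g^4 - 4*g^3 + 5*g^2 - 2*g + 2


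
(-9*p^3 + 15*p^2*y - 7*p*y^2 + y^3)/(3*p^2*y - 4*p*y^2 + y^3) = (-3*p + y)/y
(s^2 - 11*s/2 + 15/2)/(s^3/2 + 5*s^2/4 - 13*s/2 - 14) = 2*(2*s^2 - 11*s + 15)/(2*s^3 + 5*s^2 - 26*s - 56)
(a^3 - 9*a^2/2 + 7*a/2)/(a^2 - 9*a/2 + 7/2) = a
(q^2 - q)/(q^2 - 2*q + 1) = q/(q - 1)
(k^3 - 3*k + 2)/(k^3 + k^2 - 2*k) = (k - 1)/k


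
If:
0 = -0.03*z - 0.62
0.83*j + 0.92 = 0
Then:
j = -1.11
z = -20.67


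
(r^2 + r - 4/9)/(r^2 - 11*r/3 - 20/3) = (r - 1/3)/(r - 5)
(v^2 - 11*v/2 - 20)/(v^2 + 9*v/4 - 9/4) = 2*(2*v^2 - 11*v - 40)/(4*v^2 + 9*v - 9)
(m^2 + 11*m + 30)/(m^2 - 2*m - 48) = (m + 5)/(m - 8)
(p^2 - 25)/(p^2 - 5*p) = (p + 5)/p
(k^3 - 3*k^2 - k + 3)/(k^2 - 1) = k - 3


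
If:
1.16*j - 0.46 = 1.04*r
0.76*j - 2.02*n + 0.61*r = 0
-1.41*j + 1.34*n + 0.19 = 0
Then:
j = 0.02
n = -0.12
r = -0.42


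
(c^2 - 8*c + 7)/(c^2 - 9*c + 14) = (c - 1)/(c - 2)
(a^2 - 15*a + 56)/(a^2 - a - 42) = (a - 8)/(a + 6)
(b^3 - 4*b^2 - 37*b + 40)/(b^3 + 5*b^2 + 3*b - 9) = (b^2 - 3*b - 40)/(b^2 + 6*b + 9)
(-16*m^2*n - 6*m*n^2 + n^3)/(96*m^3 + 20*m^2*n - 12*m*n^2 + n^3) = -n/(6*m - n)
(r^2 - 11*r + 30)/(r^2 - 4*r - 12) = (r - 5)/(r + 2)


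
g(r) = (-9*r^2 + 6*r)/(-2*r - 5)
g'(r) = (6 - 18*r)/(-2*r - 5) + 2*(-9*r^2 + 6*r)/(-2*r - 5)^2 = 6*(3*r^2 + 15*r - 5)/(4*r^2 + 20*r + 25)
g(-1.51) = 14.94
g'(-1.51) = -31.85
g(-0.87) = 3.69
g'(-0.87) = -8.91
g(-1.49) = 14.32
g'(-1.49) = -30.42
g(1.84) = 2.24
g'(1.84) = 2.61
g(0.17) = -0.14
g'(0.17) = -0.50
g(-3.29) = -74.15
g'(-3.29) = -52.58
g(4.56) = 11.32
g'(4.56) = 3.79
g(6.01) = 16.98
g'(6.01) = 4.01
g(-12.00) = -72.00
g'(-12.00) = 4.11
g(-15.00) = -84.60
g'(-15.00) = 4.27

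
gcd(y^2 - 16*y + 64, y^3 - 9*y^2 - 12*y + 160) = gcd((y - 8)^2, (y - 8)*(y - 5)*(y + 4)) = y - 8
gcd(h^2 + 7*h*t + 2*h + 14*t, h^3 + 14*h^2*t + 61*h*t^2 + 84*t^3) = h + 7*t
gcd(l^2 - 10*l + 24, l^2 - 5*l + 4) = l - 4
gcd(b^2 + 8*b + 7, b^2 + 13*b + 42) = b + 7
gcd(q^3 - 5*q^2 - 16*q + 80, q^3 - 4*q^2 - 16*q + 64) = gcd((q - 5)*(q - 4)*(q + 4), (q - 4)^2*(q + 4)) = q^2 - 16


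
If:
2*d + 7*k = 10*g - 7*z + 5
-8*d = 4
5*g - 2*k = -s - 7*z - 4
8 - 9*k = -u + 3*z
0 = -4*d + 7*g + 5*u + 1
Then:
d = -1/2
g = 210*z/499 - 11/499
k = 412/499 - 199*z/499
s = -4941*z/499 - 1117/499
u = -294*z/499 - 284/499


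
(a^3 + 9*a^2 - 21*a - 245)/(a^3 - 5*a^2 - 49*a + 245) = (a + 7)/(a - 7)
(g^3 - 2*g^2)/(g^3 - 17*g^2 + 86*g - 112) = g^2/(g^2 - 15*g + 56)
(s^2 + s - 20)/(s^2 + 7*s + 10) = (s - 4)/(s + 2)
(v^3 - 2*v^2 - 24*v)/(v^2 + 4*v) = v - 6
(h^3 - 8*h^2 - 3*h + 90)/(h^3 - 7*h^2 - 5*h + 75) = (h - 6)/(h - 5)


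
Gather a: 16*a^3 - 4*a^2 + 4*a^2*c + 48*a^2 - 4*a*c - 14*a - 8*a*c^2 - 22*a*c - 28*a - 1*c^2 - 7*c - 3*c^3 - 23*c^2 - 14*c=16*a^3 + a^2*(4*c + 44) + a*(-8*c^2 - 26*c - 42) - 3*c^3 - 24*c^2 - 21*c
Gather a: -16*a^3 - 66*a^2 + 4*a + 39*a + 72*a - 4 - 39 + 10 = -16*a^3 - 66*a^2 + 115*a - 33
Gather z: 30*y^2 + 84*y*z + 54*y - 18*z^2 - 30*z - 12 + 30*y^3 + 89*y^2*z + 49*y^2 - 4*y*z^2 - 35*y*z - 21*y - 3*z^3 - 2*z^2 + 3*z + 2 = 30*y^3 + 79*y^2 + 33*y - 3*z^3 + z^2*(-4*y - 20) + z*(89*y^2 + 49*y - 27) - 10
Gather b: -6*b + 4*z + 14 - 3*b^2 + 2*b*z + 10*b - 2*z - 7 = -3*b^2 + b*(2*z + 4) + 2*z + 7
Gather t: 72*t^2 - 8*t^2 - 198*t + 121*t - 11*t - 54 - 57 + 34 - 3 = 64*t^2 - 88*t - 80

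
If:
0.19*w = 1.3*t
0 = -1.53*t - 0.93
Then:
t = -0.61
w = -4.16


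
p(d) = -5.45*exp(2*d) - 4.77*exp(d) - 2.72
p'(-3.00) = -0.26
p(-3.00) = -2.97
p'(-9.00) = 0.00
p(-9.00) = -2.72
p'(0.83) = -68.27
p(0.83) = -42.32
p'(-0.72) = -4.90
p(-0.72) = -6.33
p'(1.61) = -296.67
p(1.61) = -162.99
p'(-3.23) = -0.21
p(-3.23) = -2.92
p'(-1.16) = -2.57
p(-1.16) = -4.75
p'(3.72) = -18756.81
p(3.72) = -9479.54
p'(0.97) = -88.43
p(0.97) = -53.23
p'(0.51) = -38.17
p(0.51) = -25.78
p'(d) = -10.9*exp(2*d) - 4.77*exp(d) = (-10.9*exp(d) - 4.77)*exp(d)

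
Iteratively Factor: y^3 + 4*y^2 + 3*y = (y)*(y^2 + 4*y + 3) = y*(y + 1)*(y + 3)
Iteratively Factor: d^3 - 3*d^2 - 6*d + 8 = (d - 1)*(d^2 - 2*d - 8) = (d - 4)*(d - 1)*(d + 2)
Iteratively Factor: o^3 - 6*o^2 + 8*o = (o - 4)*(o^2 - 2*o) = o*(o - 4)*(o - 2)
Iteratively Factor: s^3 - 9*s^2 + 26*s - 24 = (s - 2)*(s^2 - 7*s + 12) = (s - 3)*(s - 2)*(s - 4)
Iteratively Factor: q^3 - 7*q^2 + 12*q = (q - 4)*(q^2 - 3*q) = q*(q - 4)*(q - 3)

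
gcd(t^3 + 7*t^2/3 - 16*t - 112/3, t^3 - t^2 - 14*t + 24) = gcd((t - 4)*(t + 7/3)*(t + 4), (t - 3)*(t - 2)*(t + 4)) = t + 4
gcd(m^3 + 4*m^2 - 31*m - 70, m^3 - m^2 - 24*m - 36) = m + 2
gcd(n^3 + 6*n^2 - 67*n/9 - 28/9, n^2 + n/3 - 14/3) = 1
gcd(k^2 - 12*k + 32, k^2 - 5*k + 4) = k - 4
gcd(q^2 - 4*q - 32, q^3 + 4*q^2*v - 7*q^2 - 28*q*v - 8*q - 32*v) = q - 8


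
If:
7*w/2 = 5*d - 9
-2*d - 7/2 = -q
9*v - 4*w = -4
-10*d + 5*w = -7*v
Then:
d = 151/10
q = 337/10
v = 8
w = 19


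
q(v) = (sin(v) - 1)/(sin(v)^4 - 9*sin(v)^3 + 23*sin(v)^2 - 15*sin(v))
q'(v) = (sin(v) - 1)*(-4*sin(v)^3*cos(v) + 27*sin(v)^2*cos(v) - 46*sin(v)*cos(v) + 15*cos(v))/(sin(v)^4 - 9*sin(v)^3 + 23*sin(v)^2 - 15*sin(v))^2 + cos(v)/(sin(v)^4 - 9*sin(v)^3 + 23*sin(v)^2 - 15*sin(v)) = (-3*cos(v) + 16/tan(v) - 15*cos(v)/sin(v)^2)/((sin(v) - 5)^2*(sin(v) - 3)^2)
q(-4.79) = 0.13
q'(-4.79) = -0.00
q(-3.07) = -0.90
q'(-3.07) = 12.98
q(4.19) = -0.05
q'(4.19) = 0.04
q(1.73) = 0.13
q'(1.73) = 0.01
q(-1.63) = -0.04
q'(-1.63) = 0.00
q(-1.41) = -0.04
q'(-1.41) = -0.01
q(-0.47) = -0.12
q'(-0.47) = -0.28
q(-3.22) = 0.89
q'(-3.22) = 10.82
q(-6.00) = 0.28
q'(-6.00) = -0.80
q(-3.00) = -0.44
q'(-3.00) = 3.30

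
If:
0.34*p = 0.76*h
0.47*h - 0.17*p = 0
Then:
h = 0.00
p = 0.00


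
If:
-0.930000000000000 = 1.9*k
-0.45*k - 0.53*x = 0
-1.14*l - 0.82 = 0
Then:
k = -0.49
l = -0.72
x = 0.42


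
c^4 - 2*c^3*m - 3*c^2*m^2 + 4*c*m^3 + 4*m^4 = (c - 2*m)^2*(c + m)^2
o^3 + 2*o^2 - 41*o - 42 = (o - 6)*(o + 1)*(o + 7)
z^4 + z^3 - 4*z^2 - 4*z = z*(z - 2)*(z + 1)*(z + 2)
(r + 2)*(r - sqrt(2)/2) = r^2 - sqrt(2)*r/2 + 2*r - sqrt(2)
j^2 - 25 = (j - 5)*(j + 5)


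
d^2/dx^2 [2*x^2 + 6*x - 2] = 4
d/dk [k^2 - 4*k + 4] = 2*k - 4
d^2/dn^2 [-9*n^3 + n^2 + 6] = 2 - 54*n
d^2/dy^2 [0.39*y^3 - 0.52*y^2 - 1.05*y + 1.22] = 2.34*y - 1.04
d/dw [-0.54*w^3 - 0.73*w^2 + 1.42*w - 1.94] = -1.62*w^2 - 1.46*w + 1.42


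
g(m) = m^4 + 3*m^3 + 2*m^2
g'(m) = 4*m^3 + 9*m^2 + 4*m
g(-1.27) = -0.32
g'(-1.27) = 1.24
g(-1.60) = -0.61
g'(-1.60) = 0.26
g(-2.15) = 0.80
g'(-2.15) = -6.75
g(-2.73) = 9.41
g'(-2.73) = -25.23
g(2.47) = 94.63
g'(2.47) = 125.06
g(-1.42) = -0.49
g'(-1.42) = 1.01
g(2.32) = 77.20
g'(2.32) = 107.67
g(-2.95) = 16.12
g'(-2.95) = -36.17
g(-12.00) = 15840.00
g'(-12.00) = -5664.00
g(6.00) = 2016.00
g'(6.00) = 1212.00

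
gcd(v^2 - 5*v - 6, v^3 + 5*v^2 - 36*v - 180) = v - 6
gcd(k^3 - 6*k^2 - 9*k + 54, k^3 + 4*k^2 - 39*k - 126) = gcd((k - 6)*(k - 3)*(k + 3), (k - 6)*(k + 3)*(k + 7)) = k^2 - 3*k - 18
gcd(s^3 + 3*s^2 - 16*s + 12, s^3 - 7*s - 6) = 1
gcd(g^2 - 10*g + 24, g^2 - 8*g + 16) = g - 4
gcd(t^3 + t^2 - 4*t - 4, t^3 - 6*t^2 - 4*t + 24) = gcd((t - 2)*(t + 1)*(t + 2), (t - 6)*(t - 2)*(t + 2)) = t^2 - 4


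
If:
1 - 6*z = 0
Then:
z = 1/6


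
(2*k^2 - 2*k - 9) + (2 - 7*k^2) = -5*k^2 - 2*k - 7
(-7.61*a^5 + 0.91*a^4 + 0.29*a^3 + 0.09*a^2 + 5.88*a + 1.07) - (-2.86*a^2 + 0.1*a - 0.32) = -7.61*a^5 + 0.91*a^4 + 0.29*a^3 + 2.95*a^2 + 5.78*a + 1.39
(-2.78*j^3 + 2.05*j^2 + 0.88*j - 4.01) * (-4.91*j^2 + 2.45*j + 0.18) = 13.6498*j^5 - 16.8765*j^4 + 0.2013*j^3 + 22.2141*j^2 - 9.6661*j - 0.7218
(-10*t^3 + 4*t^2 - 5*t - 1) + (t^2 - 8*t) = -10*t^3 + 5*t^2 - 13*t - 1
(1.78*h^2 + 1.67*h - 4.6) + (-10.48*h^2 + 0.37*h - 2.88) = -8.7*h^2 + 2.04*h - 7.48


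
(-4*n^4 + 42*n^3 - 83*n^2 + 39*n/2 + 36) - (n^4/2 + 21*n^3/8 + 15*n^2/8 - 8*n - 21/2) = -9*n^4/2 + 315*n^3/8 - 679*n^2/8 + 55*n/2 + 93/2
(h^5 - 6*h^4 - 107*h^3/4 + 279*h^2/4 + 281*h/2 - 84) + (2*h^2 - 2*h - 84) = h^5 - 6*h^4 - 107*h^3/4 + 287*h^2/4 + 277*h/2 - 168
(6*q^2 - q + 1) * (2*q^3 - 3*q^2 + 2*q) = 12*q^5 - 20*q^4 + 17*q^3 - 5*q^2 + 2*q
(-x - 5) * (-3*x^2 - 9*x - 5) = 3*x^3 + 24*x^2 + 50*x + 25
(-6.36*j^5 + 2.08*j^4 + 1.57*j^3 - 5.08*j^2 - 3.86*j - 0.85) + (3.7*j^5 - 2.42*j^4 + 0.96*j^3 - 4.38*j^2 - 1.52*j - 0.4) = -2.66*j^5 - 0.34*j^4 + 2.53*j^3 - 9.46*j^2 - 5.38*j - 1.25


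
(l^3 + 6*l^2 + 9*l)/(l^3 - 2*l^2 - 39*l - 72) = l/(l - 8)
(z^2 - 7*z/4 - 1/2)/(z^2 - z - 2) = (z + 1/4)/(z + 1)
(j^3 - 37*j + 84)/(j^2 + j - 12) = (j^2 + 3*j - 28)/(j + 4)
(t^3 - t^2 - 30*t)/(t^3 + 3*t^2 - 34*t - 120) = t/(t + 4)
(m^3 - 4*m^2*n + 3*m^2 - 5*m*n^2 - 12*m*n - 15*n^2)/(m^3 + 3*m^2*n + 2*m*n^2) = (m^2 - 5*m*n + 3*m - 15*n)/(m*(m + 2*n))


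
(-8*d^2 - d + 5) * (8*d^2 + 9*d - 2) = -64*d^4 - 80*d^3 + 47*d^2 + 47*d - 10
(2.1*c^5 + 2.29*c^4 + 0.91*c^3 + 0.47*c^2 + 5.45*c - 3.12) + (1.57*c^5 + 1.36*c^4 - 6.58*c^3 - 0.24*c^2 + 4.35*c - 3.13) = 3.67*c^5 + 3.65*c^4 - 5.67*c^3 + 0.23*c^2 + 9.8*c - 6.25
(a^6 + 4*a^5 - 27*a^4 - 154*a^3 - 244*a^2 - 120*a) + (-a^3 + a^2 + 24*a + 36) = a^6 + 4*a^5 - 27*a^4 - 155*a^3 - 243*a^2 - 96*a + 36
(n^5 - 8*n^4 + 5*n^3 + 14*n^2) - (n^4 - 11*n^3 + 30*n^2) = n^5 - 9*n^4 + 16*n^3 - 16*n^2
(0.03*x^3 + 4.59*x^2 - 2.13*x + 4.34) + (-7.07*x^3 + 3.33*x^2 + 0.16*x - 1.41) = -7.04*x^3 + 7.92*x^2 - 1.97*x + 2.93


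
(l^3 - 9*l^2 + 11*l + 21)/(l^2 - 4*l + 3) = (l^2 - 6*l - 7)/(l - 1)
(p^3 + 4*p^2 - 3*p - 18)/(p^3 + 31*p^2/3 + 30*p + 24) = 3*(p^2 + p - 6)/(3*p^2 + 22*p + 24)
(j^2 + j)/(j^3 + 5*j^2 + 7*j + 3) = j/(j^2 + 4*j + 3)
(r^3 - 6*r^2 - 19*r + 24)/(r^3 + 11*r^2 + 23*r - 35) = (r^2 - 5*r - 24)/(r^2 + 12*r + 35)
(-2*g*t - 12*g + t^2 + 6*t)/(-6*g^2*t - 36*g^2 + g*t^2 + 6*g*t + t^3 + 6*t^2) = 1/(3*g + t)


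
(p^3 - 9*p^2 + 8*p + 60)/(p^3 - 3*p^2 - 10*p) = (p - 6)/p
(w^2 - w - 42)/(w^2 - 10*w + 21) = (w + 6)/(w - 3)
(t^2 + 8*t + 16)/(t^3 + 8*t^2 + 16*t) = 1/t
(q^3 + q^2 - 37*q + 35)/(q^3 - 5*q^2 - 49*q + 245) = (q - 1)/(q - 7)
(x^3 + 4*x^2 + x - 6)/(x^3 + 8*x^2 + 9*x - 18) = (x + 2)/(x + 6)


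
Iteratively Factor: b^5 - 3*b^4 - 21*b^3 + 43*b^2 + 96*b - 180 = (b + 3)*(b^4 - 6*b^3 - 3*b^2 + 52*b - 60) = (b + 3)^2*(b^3 - 9*b^2 + 24*b - 20) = (b - 2)*(b + 3)^2*(b^2 - 7*b + 10) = (b - 2)^2*(b + 3)^2*(b - 5)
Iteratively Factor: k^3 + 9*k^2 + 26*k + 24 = (k + 4)*(k^2 + 5*k + 6) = (k + 2)*(k + 4)*(k + 3)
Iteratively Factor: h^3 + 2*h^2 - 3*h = (h + 3)*(h^2 - h) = h*(h + 3)*(h - 1)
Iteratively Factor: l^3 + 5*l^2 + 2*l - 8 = (l + 4)*(l^2 + l - 2) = (l - 1)*(l + 4)*(l + 2)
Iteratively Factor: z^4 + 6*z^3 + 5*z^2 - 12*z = (z)*(z^3 + 6*z^2 + 5*z - 12) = z*(z + 4)*(z^2 + 2*z - 3) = z*(z - 1)*(z + 4)*(z + 3)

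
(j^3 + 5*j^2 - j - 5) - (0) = j^3 + 5*j^2 - j - 5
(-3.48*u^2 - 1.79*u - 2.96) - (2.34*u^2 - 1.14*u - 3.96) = -5.82*u^2 - 0.65*u + 1.0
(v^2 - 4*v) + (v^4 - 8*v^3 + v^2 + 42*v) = v^4 - 8*v^3 + 2*v^2 + 38*v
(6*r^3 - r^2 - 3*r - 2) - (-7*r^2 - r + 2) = 6*r^3 + 6*r^2 - 2*r - 4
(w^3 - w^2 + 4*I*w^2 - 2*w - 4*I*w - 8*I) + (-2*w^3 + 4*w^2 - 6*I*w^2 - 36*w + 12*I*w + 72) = -w^3 + 3*w^2 - 2*I*w^2 - 38*w + 8*I*w + 72 - 8*I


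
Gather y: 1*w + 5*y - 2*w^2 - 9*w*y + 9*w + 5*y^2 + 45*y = -2*w^2 + 10*w + 5*y^2 + y*(50 - 9*w)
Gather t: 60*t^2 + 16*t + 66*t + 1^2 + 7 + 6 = 60*t^2 + 82*t + 14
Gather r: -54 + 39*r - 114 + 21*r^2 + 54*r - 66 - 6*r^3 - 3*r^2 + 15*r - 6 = -6*r^3 + 18*r^2 + 108*r - 240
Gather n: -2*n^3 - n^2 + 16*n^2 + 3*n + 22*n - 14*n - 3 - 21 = -2*n^3 + 15*n^2 + 11*n - 24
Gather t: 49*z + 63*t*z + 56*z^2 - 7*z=63*t*z + 56*z^2 + 42*z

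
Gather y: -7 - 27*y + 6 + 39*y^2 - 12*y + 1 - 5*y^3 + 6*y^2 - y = -5*y^3 + 45*y^2 - 40*y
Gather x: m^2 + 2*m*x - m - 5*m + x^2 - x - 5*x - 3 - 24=m^2 - 6*m + x^2 + x*(2*m - 6) - 27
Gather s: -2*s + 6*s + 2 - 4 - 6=4*s - 8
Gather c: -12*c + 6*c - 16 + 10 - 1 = -6*c - 7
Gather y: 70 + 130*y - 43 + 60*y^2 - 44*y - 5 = 60*y^2 + 86*y + 22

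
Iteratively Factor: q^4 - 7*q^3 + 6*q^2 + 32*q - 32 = (q - 1)*(q^3 - 6*q^2 + 32) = (q - 4)*(q - 1)*(q^2 - 2*q - 8) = (q - 4)^2*(q - 1)*(q + 2)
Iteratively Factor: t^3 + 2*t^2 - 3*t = (t - 1)*(t^2 + 3*t) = (t - 1)*(t + 3)*(t)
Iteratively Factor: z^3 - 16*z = (z + 4)*(z^2 - 4*z) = z*(z + 4)*(z - 4)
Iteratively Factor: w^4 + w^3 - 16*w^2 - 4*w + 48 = (w - 3)*(w^3 + 4*w^2 - 4*w - 16) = (w - 3)*(w + 2)*(w^2 + 2*w - 8) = (w - 3)*(w - 2)*(w + 2)*(w + 4)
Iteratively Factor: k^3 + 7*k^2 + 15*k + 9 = (k + 1)*(k^2 + 6*k + 9) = (k + 1)*(k + 3)*(k + 3)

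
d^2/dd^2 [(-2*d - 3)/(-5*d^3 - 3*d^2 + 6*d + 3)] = 6*(50*d^5 + 180*d^4 + 146*d^3 - 3*d^2 + 9*d + 33)/(125*d^9 + 225*d^8 - 315*d^7 - 738*d^6 + 108*d^5 + 783*d^4 + 243*d^3 - 243*d^2 - 162*d - 27)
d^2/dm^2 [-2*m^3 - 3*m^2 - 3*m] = -12*m - 6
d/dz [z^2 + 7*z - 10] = 2*z + 7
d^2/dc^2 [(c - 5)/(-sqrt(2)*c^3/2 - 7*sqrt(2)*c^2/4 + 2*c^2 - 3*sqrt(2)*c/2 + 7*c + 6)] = 8*(4*(5 - c)*(3*sqrt(2)*c^2 - 8*c + 7*sqrt(2)*c - 14 + 3*sqrt(2))^2 + (6*sqrt(2)*c^2 - 16*c + 14*sqrt(2)*c + (c - 5)*(6*sqrt(2)*c - 8 + 7*sqrt(2)) - 28 + 6*sqrt(2))*(2*sqrt(2)*c^3 - 8*c^2 + 7*sqrt(2)*c^2 - 28*c + 6*sqrt(2)*c - 24))/(2*sqrt(2)*c^3 - 8*c^2 + 7*sqrt(2)*c^2 - 28*c + 6*sqrt(2)*c - 24)^3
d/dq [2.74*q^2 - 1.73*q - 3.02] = 5.48*q - 1.73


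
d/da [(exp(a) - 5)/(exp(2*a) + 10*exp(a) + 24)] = (-2*(exp(a) - 5)*(exp(a) + 5) + exp(2*a) + 10*exp(a) + 24)*exp(a)/(exp(2*a) + 10*exp(a) + 24)^2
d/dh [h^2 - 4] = 2*h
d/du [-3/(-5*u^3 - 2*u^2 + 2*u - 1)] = 3*(-15*u^2 - 4*u + 2)/(5*u^3 + 2*u^2 - 2*u + 1)^2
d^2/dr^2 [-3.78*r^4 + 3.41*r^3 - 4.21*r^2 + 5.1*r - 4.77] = -45.36*r^2 + 20.46*r - 8.42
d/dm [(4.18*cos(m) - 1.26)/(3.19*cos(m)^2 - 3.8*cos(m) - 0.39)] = (13.3342*cos(m)^2 - 8.0388*cos(m) + 6.4182)*sin(m)/(10.1761*cos(m)^4 - 24.244*cos(m)^3 + 11.9518*cos(m)^2 + 2.964*cos(m) + 0.1521)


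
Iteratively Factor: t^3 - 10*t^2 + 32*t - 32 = (t - 2)*(t^2 - 8*t + 16) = (t - 4)*(t - 2)*(t - 4)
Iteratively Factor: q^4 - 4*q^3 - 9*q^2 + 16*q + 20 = (q - 5)*(q^3 + q^2 - 4*q - 4) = (q - 5)*(q + 1)*(q^2 - 4) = (q - 5)*(q - 2)*(q + 1)*(q + 2)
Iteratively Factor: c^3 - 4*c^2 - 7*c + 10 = (c - 1)*(c^2 - 3*c - 10) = (c - 1)*(c + 2)*(c - 5)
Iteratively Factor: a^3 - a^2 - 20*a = (a + 4)*(a^2 - 5*a) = a*(a + 4)*(a - 5)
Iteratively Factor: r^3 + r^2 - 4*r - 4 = (r + 2)*(r^2 - r - 2) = (r + 1)*(r + 2)*(r - 2)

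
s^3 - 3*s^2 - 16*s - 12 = (s - 6)*(s + 1)*(s + 2)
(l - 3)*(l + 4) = l^2 + l - 12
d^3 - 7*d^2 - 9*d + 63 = (d - 7)*(d - 3)*(d + 3)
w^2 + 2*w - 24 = (w - 4)*(w + 6)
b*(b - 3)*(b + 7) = b^3 + 4*b^2 - 21*b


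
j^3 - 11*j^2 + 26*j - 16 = (j - 8)*(j - 2)*(j - 1)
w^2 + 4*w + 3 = (w + 1)*(w + 3)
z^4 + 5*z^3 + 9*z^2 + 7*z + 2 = (z + 1)^3*(z + 2)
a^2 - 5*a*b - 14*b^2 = (a - 7*b)*(a + 2*b)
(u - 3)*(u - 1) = u^2 - 4*u + 3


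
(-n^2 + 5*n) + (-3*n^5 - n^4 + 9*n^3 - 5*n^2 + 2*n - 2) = -3*n^5 - n^4 + 9*n^3 - 6*n^2 + 7*n - 2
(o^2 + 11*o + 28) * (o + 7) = o^3 + 18*o^2 + 105*o + 196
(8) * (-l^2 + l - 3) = -8*l^2 + 8*l - 24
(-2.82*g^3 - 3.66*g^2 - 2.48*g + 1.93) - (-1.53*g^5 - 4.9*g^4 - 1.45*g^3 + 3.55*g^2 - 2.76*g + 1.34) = 1.53*g^5 + 4.9*g^4 - 1.37*g^3 - 7.21*g^2 + 0.28*g + 0.59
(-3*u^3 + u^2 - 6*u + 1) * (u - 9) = -3*u^4 + 28*u^3 - 15*u^2 + 55*u - 9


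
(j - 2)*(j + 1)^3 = j^4 + j^3 - 3*j^2 - 5*j - 2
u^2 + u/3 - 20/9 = (u - 4/3)*(u + 5/3)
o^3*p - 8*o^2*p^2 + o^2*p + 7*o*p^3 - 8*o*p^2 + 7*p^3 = (o - 7*p)*(o - p)*(o*p + p)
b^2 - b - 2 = (b - 2)*(b + 1)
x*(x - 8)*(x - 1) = x^3 - 9*x^2 + 8*x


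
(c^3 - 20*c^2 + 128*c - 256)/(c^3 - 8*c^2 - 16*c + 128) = (c - 8)/(c + 4)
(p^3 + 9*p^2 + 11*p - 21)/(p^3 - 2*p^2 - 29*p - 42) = (p^2 + 6*p - 7)/(p^2 - 5*p - 14)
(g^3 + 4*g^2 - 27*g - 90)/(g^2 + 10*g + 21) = (g^2 + g - 30)/(g + 7)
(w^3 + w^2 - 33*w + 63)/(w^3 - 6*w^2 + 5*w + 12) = (w^2 + 4*w - 21)/(w^2 - 3*w - 4)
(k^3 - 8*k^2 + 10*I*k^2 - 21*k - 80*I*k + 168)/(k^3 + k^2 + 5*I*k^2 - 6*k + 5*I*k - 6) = (k^2 + k*(-8 + 7*I) - 56*I)/(k^2 + k*(1 + 2*I) + 2*I)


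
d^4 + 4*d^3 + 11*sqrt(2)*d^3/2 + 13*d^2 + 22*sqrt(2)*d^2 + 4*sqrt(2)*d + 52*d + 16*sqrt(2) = (d + 4)*(d + sqrt(2)/2)*(d + sqrt(2))*(d + 4*sqrt(2))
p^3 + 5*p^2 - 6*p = p*(p - 1)*(p + 6)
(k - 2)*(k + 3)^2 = k^3 + 4*k^2 - 3*k - 18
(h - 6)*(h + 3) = h^2 - 3*h - 18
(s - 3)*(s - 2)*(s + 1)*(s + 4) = s^4 - 15*s^2 + 10*s + 24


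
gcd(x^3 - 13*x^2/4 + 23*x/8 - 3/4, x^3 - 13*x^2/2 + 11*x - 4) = x^2 - 5*x/2 + 1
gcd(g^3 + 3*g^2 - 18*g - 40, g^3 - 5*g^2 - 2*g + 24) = g^2 - 2*g - 8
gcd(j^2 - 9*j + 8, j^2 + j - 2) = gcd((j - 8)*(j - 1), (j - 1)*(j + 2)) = j - 1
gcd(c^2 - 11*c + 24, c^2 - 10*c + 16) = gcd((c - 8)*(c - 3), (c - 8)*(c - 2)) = c - 8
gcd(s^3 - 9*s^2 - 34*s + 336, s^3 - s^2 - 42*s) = s^2 - s - 42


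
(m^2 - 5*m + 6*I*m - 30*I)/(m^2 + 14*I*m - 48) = (m - 5)/(m + 8*I)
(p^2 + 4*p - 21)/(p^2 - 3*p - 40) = (-p^2 - 4*p + 21)/(-p^2 + 3*p + 40)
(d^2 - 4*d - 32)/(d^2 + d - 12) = (d - 8)/(d - 3)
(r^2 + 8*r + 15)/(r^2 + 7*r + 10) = (r + 3)/(r + 2)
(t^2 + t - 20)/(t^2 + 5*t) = (t - 4)/t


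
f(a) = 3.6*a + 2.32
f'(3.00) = 3.60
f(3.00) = 13.12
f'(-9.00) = 3.60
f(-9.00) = -30.08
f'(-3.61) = 3.60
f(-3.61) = -10.68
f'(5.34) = 3.60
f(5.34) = 21.54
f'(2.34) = 3.60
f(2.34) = 10.74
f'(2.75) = 3.60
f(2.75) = 12.22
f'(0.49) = 3.60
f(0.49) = 4.08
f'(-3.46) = 3.60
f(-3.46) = -10.14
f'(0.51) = 3.60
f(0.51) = 4.16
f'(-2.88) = 3.60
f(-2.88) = -8.05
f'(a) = 3.60000000000000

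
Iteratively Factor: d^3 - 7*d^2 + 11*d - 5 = (d - 1)*(d^2 - 6*d + 5) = (d - 5)*(d - 1)*(d - 1)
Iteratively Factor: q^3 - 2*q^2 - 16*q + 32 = (q + 4)*(q^2 - 6*q + 8) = (q - 2)*(q + 4)*(q - 4)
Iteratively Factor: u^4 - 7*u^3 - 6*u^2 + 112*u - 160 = (u - 5)*(u^3 - 2*u^2 - 16*u + 32) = (u - 5)*(u - 4)*(u^2 + 2*u - 8) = (u - 5)*(u - 4)*(u + 4)*(u - 2)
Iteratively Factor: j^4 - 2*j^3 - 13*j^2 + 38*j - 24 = (j + 4)*(j^3 - 6*j^2 + 11*j - 6) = (j - 3)*(j + 4)*(j^2 - 3*j + 2) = (j - 3)*(j - 1)*(j + 4)*(j - 2)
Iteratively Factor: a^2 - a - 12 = (a - 4)*(a + 3)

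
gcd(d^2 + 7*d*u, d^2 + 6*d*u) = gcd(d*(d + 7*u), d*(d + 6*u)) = d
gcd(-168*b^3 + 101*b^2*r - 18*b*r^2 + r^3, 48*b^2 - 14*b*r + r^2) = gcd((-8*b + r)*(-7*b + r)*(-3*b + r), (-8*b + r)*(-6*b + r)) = -8*b + r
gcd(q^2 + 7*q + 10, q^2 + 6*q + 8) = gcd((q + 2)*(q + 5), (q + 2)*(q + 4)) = q + 2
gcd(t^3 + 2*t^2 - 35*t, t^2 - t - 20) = t - 5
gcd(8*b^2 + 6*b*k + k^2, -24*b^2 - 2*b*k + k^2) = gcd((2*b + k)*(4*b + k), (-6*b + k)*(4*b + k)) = 4*b + k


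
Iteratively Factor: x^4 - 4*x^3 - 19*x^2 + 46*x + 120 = (x - 5)*(x^3 + x^2 - 14*x - 24) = (x - 5)*(x - 4)*(x^2 + 5*x + 6) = (x - 5)*(x - 4)*(x + 3)*(x + 2)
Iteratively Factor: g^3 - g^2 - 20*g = (g - 5)*(g^2 + 4*g) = g*(g - 5)*(g + 4)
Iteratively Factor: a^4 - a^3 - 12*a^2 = (a + 3)*(a^3 - 4*a^2) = (a - 4)*(a + 3)*(a^2) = a*(a - 4)*(a + 3)*(a)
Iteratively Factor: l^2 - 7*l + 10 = (l - 5)*(l - 2)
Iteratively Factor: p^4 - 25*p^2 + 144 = (p - 4)*(p^3 + 4*p^2 - 9*p - 36) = (p - 4)*(p + 3)*(p^2 + p - 12) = (p - 4)*(p + 3)*(p + 4)*(p - 3)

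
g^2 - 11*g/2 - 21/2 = (g - 7)*(g + 3/2)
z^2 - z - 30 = (z - 6)*(z + 5)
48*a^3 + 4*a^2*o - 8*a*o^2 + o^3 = (-6*a + o)*(-4*a + o)*(2*a + o)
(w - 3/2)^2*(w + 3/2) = w^3 - 3*w^2/2 - 9*w/4 + 27/8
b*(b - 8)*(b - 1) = b^3 - 9*b^2 + 8*b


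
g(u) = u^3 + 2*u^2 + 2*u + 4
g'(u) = 3*u^2 + 4*u + 2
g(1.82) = 20.29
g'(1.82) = 19.22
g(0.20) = 4.49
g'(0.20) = 2.92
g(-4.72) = -66.04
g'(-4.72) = 49.96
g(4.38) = 135.16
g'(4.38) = 77.07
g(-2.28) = -2.02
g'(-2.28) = 8.48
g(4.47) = 142.22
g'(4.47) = 79.82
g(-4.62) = -61.16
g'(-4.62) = 47.55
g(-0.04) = 3.92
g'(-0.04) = 1.84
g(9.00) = 913.00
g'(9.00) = 281.00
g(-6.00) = -152.00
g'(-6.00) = 86.00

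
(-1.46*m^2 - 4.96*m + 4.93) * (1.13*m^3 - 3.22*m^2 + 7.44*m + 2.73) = -1.6498*m^5 - 0.903599999999999*m^4 + 10.6797*m^3 - 56.7628*m^2 + 23.1384*m + 13.4589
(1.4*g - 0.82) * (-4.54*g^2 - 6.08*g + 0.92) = -6.356*g^3 - 4.7892*g^2 + 6.2736*g - 0.7544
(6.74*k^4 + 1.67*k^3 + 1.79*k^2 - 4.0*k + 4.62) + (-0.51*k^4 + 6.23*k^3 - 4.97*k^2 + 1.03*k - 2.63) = 6.23*k^4 + 7.9*k^3 - 3.18*k^2 - 2.97*k + 1.99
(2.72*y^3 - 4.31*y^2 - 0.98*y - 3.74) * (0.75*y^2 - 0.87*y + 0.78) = 2.04*y^5 - 5.5989*y^4 + 5.1363*y^3 - 5.3142*y^2 + 2.4894*y - 2.9172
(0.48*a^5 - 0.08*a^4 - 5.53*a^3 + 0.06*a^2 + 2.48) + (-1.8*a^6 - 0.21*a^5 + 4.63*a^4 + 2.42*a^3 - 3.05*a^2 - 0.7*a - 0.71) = -1.8*a^6 + 0.27*a^5 + 4.55*a^4 - 3.11*a^3 - 2.99*a^2 - 0.7*a + 1.77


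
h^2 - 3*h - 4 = (h - 4)*(h + 1)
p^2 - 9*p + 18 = (p - 6)*(p - 3)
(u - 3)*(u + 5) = u^2 + 2*u - 15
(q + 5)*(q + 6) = q^2 + 11*q + 30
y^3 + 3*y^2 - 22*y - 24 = (y - 4)*(y + 1)*(y + 6)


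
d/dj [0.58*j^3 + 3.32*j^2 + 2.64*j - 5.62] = 1.74*j^2 + 6.64*j + 2.64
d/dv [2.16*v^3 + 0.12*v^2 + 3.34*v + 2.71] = 6.48*v^2 + 0.24*v + 3.34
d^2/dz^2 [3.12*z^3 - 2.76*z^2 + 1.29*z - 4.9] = 18.72*z - 5.52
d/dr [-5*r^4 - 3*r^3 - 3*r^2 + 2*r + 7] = -20*r^3 - 9*r^2 - 6*r + 2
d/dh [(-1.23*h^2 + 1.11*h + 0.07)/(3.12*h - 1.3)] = (-3.8376*h^2 + 3.198*h - 1.6614)/(9.7344*h^2 - 8.112*h + 1.69)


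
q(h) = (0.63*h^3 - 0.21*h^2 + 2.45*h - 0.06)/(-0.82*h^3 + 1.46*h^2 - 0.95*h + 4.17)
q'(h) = (1.89*h^2 - 0.42*h + 2.45)/(-0.82*h^3 + 1.46*h^2 - 0.95*h + 4.17) + (2.46*h^2 - 2.92*h + 0.95)*(0.63*h^3 - 0.21*h^2 + 2.45*h - 0.06)/(-0.82*h^3 + 1.46*h^2 - 0.95*h + 4.17)^2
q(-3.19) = -0.63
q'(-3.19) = 0.02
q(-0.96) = -0.44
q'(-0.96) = 0.27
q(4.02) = -1.61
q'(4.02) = 0.53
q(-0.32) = -0.19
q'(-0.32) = 0.51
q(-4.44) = -0.64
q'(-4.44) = 0.01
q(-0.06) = -0.05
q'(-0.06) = 0.57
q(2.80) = -3.76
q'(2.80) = 5.81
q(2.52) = -7.16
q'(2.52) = 25.35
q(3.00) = -2.92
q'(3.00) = 3.07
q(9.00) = -0.96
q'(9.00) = 0.03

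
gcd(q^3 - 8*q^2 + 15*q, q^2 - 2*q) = q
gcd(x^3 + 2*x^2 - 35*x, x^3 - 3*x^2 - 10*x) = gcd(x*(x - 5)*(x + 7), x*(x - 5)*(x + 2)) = x^2 - 5*x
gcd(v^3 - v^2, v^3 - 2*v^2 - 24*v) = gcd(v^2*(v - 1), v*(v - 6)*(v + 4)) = v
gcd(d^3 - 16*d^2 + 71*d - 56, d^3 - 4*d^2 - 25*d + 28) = d^2 - 8*d + 7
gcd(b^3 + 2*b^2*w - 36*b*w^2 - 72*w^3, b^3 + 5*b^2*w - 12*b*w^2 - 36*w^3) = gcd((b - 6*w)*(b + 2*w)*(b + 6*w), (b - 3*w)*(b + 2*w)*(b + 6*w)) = b^2 + 8*b*w + 12*w^2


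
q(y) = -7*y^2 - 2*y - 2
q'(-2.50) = 33.00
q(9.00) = -587.00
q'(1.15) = -18.10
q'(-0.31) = 2.34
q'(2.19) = -32.66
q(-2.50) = -40.75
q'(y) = -14*y - 2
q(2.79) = -62.07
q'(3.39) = -49.46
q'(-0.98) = 11.72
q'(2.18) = -32.52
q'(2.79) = -41.06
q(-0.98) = -6.76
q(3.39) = -89.22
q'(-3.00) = 40.00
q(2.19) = -39.95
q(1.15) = -13.56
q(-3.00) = -59.00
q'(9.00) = -128.00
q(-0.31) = -2.05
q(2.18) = -39.63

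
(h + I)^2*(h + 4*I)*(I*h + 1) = I*h^4 - 5*h^3 - 3*I*h^2 - 5*h - 4*I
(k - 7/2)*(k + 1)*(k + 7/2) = k^3 + k^2 - 49*k/4 - 49/4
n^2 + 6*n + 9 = (n + 3)^2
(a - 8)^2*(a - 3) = a^3 - 19*a^2 + 112*a - 192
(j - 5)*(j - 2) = j^2 - 7*j + 10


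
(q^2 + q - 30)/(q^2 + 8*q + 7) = (q^2 + q - 30)/(q^2 + 8*q + 7)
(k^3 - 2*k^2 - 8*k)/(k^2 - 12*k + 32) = k*(k + 2)/(k - 8)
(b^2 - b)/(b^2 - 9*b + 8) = b/(b - 8)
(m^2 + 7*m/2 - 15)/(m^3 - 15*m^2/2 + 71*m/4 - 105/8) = 4*(m + 6)/(4*m^2 - 20*m + 21)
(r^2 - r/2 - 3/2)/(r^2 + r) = (r - 3/2)/r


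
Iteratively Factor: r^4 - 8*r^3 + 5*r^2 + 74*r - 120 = (r - 4)*(r^3 - 4*r^2 - 11*r + 30) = (r - 5)*(r - 4)*(r^2 + r - 6) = (r - 5)*(r - 4)*(r + 3)*(r - 2)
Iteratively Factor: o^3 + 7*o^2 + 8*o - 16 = (o + 4)*(o^2 + 3*o - 4) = (o + 4)^2*(o - 1)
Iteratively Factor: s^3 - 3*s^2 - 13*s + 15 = (s - 1)*(s^2 - 2*s - 15) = (s - 5)*(s - 1)*(s + 3)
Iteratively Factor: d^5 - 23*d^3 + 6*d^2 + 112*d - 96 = (d - 2)*(d^4 + 2*d^3 - 19*d^2 - 32*d + 48) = (d - 2)*(d - 1)*(d^3 + 3*d^2 - 16*d - 48) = (d - 2)*(d - 1)*(d + 3)*(d^2 - 16) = (d - 2)*(d - 1)*(d + 3)*(d + 4)*(d - 4)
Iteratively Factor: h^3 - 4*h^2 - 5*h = (h - 5)*(h^2 + h) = h*(h - 5)*(h + 1)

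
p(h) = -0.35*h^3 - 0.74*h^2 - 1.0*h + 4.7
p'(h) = -1.05*h^2 - 1.48*h - 1.0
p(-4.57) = 27.22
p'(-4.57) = -16.17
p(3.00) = -14.41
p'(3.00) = -14.89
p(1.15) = 2.04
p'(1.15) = -4.09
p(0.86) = 3.07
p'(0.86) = -3.05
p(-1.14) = 5.40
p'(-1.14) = -0.68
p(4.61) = -49.93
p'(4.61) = -30.14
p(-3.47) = 13.88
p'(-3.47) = -8.51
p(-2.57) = 8.32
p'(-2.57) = -4.13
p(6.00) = -103.54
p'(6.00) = -47.68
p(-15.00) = 1034.45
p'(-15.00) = -215.05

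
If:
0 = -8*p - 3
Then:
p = -3/8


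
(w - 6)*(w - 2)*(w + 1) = w^3 - 7*w^2 + 4*w + 12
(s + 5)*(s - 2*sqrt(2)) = s^2 - 2*sqrt(2)*s + 5*s - 10*sqrt(2)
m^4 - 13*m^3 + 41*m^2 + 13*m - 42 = (m - 7)*(m - 6)*(m - 1)*(m + 1)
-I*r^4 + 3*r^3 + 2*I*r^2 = r^2*(r + 2*I)*(-I*r + 1)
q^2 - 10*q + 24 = (q - 6)*(q - 4)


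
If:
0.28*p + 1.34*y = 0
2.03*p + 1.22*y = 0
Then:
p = 0.00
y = 0.00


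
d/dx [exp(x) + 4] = exp(x)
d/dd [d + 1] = 1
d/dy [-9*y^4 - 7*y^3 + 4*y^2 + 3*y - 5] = -36*y^3 - 21*y^2 + 8*y + 3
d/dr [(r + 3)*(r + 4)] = 2*r + 7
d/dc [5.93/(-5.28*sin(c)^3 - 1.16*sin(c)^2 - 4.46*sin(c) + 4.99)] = (93.9312*sin(c)^2 + 13.7576*sin(c) + 26.4478)*cos(c)/(5.28*sin(c)^3 + 1.16*sin(c)^2 + 4.46*sin(c) - 4.99)^2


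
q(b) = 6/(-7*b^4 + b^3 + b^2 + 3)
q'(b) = 6*(28*b^3 - 3*b^2 - 2*b)/(-7*b^4 + b^3 + b^2 + 3)^2 = 6*b*(28*b^2 - 3*b - 2)/(-7*b^4 + b^3 + b^2 + 3)^2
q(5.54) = -0.00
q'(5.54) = 0.00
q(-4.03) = -0.00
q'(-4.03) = -0.00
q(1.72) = -0.12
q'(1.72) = 0.31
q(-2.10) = -0.04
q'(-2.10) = -0.08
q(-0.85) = -11.00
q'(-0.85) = -355.92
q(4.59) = -0.00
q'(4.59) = 0.00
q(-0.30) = 2.00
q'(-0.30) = -0.28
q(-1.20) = -0.51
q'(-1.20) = -2.17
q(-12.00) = 0.00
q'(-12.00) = 0.00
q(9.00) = 0.00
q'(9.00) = 0.00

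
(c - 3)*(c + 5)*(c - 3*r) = c^3 - 3*c^2*r + 2*c^2 - 6*c*r - 15*c + 45*r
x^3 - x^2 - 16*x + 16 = (x - 4)*(x - 1)*(x + 4)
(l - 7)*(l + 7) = l^2 - 49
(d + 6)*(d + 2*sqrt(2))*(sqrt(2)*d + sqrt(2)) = sqrt(2)*d^3 + 4*d^2 + 7*sqrt(2)*d^2 + 6*sqrt(2)*d + 28*d + 24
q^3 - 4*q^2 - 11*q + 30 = (q - 5)*(q - 2)*(q + 3)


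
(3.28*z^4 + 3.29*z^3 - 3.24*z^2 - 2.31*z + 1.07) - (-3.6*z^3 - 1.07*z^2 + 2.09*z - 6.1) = 3.28*z^4 + 6.89*z^3 - 2.17*z^2 - 4.4*z + 7.17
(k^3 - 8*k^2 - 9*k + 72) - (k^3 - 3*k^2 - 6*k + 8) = -5*k^2 - 3*k + 64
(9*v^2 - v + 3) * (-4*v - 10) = -36*v^3 - 86*v^2 - 2*v - 30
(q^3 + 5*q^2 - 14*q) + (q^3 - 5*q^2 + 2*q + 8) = 2*q^3 - 12*q + 8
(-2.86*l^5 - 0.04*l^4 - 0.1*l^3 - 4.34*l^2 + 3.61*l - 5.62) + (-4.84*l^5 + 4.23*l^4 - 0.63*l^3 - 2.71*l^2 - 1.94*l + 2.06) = -7.7*l^5 + 4.19*l^4 - 0.73*l^3 - 7.05*l^2 + 1.67*l - 3.56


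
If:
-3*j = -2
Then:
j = 2/3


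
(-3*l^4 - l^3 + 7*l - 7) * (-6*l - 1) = 18*l^5 + 9*l^4 + l^3 - 42*l^2 + 35*l + 7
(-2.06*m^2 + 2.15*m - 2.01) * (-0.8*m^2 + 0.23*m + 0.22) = 1.648*m^4 - 2.1938*m^3 + 1.6493*m^2 + 0.0107*m - 0.4422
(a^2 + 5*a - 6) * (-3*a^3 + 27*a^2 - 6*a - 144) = -3*a^5 + 12*a^4 + 147*a^3 - 336*a^2 - 684*a + 864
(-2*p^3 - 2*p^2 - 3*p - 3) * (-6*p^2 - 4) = 12*p^5 + 12*p^4 + 26*p^3 + 26*p^2 + 12*p + 12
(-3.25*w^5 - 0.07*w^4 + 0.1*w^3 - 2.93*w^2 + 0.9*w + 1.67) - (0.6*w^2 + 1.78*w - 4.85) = -3.25*w^5 - 0.07*w^4 + 0.1*w^3 - 3.53*w^2 - 0.88*w + 6.52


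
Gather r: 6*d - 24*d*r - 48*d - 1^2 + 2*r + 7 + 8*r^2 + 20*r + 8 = -42*d + 8*r^2 + r*(22 - 24*d) + 14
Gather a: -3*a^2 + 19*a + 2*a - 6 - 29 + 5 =-3*a^2 + 21*a - 30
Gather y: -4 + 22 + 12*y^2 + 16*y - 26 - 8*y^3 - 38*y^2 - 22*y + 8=-8*y^3 - 26*y^2 - 6*y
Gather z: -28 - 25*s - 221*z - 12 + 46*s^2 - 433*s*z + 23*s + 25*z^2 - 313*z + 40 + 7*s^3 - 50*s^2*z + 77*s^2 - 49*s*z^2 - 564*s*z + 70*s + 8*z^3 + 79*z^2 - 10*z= 7*s^3 + 123*s^2 + 68*s + 8*z^3 + z^2*(104 - 49*s) + z*(-50*s^2 - 997*s - 544)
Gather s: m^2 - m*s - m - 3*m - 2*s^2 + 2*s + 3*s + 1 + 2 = m^2 - 4*m - 2*s^2 + s*(5 - m) + 3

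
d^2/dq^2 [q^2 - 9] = 2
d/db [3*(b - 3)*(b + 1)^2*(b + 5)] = 12*b^3 + 36*b^2 - 60*b - 84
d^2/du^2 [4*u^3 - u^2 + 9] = 24*u - 2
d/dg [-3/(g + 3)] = 3/(g + 3)^2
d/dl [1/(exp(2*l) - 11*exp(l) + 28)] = (11 - 2*exp(l))*exp(l)/(exp(2*l) - 11*exp(l) + 28)^2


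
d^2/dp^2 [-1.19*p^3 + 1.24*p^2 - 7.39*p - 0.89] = 2.48 - 7.14*p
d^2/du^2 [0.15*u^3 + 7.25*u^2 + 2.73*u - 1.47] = 0.9*u + 14.5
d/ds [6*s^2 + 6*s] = 12*s + 6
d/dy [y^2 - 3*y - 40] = 2*y - 3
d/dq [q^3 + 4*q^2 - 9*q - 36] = 3*q^2 + 8*q - 9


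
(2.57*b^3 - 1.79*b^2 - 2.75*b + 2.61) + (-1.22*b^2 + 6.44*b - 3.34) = 2.57*b^3 - 3.01*b^2 + 3.69*b - 0.73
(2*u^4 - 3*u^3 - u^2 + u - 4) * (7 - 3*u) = -6*u^5 + 23*u^4 - 18*u^3 - 10*u^2 + 19*u - 28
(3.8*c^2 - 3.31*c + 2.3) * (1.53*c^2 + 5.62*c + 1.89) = 5.814*c^4 + 16.2917*c^3 - 7.9012*c^2 + 6.6701*c + 4.347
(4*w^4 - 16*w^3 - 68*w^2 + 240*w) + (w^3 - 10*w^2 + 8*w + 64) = 4*w^4 - 15*w^3 - 78*w^2 + 248*w + 64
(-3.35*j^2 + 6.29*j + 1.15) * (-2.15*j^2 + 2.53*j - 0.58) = 7.2025*j^4 - 21.999*j^3 + 15.3842*j^2 - 0.7387*j - 0.667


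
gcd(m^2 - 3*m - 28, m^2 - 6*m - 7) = m - 7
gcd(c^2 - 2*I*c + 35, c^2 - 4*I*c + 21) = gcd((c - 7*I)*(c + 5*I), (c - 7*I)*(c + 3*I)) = c - 7*I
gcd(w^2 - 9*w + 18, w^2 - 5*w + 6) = w - 3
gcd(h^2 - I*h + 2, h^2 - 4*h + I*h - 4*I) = h + I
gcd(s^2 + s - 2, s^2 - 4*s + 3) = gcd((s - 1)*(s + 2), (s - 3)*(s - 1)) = s - 1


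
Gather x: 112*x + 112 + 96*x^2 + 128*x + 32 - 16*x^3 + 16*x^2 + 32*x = -16*x^3 + 112*x^2 + 272*x + 144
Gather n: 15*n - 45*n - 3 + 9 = 6 - 30*n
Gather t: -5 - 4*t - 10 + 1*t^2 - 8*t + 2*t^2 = 3*t^2 - 12*t - 15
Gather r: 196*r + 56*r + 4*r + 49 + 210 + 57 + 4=256*r + 320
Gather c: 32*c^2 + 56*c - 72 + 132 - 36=32*c^2 + 56*c + 24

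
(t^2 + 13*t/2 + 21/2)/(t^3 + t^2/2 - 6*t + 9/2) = (2*t + 7)/(2*t^2 - 5*t + 3)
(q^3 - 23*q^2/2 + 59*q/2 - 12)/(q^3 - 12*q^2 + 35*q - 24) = (q - 1/2)/(q - 1)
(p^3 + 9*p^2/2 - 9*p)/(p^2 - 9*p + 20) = p*(2*p^2 + 9*p - 18)/(2*(p^2 - 9*p + 20))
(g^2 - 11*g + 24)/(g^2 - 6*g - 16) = (g - 3)/(g + 2)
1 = 1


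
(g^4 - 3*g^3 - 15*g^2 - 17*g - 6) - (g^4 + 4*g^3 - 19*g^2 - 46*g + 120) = -7*g^3 + 4*g^2 + 29*g - 126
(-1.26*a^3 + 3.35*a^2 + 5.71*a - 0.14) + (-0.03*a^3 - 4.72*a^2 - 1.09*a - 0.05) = -1.29*a^3 - 1.37*a^2 + 4.62*a - 0.19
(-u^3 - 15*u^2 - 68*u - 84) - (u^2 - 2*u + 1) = -u^3 - 16*u^2 - 66*u - 85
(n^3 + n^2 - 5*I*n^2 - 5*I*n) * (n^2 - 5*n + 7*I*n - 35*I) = n^5 - 4*n^4 + 2*I*n^4 + 30*n^3 - 8*I*n^3 - 140*n^2 - 10*I*n^2 - 175*n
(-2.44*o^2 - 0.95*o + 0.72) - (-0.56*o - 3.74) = -2.44*o^2 - 0.39*o + 4.46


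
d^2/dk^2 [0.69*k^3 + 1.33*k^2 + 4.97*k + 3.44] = 4.14*k + 2.66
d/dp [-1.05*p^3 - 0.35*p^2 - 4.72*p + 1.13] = -3.15*p^2 - 0.7*p - 4.72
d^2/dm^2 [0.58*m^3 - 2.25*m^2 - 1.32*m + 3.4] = 3.48*m - 4.5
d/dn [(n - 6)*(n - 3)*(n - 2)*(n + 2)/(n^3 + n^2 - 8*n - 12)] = (n^2 + 4*n - 28)/(n^2 + 4*n + 4)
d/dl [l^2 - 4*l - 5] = 2*l - 4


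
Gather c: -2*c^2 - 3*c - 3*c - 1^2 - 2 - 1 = -2*c^2 - 6*c - 4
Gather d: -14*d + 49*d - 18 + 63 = 35*d + 45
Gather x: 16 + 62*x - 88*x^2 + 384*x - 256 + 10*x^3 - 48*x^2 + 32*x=10*x^3 - 136*x^2 + 478*x - 240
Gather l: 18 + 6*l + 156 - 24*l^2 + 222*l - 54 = -24*l^2 + 228*l + 120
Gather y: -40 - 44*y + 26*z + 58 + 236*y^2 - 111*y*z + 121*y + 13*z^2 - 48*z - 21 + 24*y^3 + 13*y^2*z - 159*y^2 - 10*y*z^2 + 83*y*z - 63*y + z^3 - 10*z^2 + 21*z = 24*y^3 + y^2*(13*z + 77) + y*(-10*z^2 - 28*z + 14) + z^3 + 3*z^2 - z - 3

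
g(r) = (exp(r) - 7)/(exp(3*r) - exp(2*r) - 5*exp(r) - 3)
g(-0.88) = 1.27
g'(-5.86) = -0.01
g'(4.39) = -0.00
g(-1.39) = 1.57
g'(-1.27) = -0.57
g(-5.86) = 2.32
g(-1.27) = 1.51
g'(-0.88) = -0.62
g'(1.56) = 0.25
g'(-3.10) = -0.17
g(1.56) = -0.04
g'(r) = (exp(r) - 7)*(-3*exp(3*r) + 2*exp(2*r) + 5*exp(r))/(exp(3*r) - exp(2*r) - 5*exp(r) - 3)^2 + exp(r)/(exp(3*r) - exp(2*r) - 5*exp(r) - 3) = 2*(-exp(2*r) + 12*exp(r) - 19)*exp(r)/(exp(5*r) - 3*exp(4*r) - 6*exp(3*r) + 10*exp(2*r) + 21*exp(r) + 9)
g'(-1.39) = -0.54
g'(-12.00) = 0.00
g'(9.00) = 0.00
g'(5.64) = -0.00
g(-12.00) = 2.33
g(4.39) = 0.00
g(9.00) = 0.00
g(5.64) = 0.00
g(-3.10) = 2.16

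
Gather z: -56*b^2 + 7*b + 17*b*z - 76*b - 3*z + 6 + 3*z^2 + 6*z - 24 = -56*b^2 - 69*b + 3*z^2 + z*(17*b + 3) - 18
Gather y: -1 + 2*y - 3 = 2*y - 4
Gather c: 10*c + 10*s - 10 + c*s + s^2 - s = c*(s + 10) + s^2 + 9*s - 10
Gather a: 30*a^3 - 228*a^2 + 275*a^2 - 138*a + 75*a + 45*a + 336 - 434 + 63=30*a^3 + 47*a^2 - 18*a - 35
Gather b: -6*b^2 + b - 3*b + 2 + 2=-6*b^2 - 2*b + 4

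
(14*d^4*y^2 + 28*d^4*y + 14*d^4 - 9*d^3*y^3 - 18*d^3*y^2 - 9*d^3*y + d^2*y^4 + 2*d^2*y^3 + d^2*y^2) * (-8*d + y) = -112*d^5*y^2 - 224*d^5*y - 112*d^5 + 86*d^4*y^3 + 172*d^4*y^2 + 86*d^4*y - 17*d^3*y^4 - 34*d^3*y^3 - 17*d^3*y^2 + d^2*y^5 + 2*d^2*y^4 + d^2*y^3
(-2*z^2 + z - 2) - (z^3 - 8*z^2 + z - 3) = -z^3 + 6*z^2 + 1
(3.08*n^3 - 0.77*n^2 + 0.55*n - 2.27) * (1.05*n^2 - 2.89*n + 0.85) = 3.234*n^5 - 9.7097*n^4 + 5.4208*n^3 - 4.6275*n^2 + 7.0278*n - 1.9295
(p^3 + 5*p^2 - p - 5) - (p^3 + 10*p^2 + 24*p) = -5*p^2 - 25*p - 5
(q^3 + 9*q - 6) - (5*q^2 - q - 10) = q^3 - 5*q^2 + 10*q + 4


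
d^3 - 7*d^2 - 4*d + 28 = (d - 7)*(d - 2)*(d + 2)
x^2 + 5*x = x*(x + 5)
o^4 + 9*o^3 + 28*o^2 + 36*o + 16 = (o + 1)*(o + 2)^2*(o + 4)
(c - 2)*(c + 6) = c^2 + 4*c - 12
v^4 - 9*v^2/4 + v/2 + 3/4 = (v - 1)^2*(v + 1/2)*(v + 3/2)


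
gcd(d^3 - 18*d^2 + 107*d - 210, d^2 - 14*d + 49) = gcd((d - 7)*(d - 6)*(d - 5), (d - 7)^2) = d - 7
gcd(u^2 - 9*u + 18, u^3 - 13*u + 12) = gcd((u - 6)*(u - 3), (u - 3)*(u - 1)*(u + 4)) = u - 3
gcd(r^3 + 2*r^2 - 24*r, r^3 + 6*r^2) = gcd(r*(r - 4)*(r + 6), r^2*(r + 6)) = r^2 + 6*r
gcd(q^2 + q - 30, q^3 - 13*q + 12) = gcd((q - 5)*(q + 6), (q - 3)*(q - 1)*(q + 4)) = 1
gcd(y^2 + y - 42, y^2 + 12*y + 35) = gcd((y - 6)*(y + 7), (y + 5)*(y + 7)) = y + 7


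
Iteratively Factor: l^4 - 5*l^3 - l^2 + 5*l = (l - 5)*(l^3 - l) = (l - 5)*(l - 1)*(l^2 + l) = (l - 5)*(l - 1)*(l + 1)*(l)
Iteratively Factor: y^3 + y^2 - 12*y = (y + 4)*(y^2 - 3*y) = (y - 3)*(y + 4)*(y)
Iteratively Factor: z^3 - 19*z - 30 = (z + 3)*(z^2 - 3*z - 10) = (z - 5)*(z + 3)*(z + 2)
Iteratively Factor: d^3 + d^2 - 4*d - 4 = (d - 2)*(d^2 + 3*d + 2) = (d - 2)*(d + 2)*(d + 1)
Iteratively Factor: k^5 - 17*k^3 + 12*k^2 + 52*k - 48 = (k - 1)*(k^4 + k^3 - 16*k^2 - 4*k + 48) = (k - 2)*(k - 1)*(k^3 + 3*k^2 - 10*k - 24) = (k - 2)*(k - 1)*(k + 4)*(k^2 - k - 6) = (k - 2)*(k - 1)*(k + 2)*(k + 4)*(k - 3)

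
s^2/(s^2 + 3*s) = s/(s + 3)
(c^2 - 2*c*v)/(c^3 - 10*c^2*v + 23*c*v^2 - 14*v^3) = c/(c^2 - 8*c*v + 7*v^2)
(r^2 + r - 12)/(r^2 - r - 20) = (r - 3)/(r - 5)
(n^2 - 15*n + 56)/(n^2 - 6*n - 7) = (n - 8)/(n + 1)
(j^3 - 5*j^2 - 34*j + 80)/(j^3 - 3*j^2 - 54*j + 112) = (j + 5)/(j + 7)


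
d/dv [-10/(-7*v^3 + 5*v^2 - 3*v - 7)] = 10*(-21*v^2 + 10*v - 3)/(7*v^3 - 5*v^2 + 3*v + 7)^2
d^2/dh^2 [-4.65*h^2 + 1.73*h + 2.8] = -9.30000000000000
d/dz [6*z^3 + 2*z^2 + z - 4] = 18*z^2 + 4*z + 1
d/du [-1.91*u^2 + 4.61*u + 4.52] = 4.61 - 3.82*u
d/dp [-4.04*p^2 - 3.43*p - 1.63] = -8.08*p - 3.43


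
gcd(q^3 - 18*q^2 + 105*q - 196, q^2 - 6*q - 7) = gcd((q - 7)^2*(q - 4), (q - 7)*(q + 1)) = q - 7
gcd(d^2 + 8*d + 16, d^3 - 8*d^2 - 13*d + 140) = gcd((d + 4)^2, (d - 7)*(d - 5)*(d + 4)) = d + 4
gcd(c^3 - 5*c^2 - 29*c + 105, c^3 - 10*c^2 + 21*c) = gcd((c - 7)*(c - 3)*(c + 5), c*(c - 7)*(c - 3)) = c^2 - 10*c + 21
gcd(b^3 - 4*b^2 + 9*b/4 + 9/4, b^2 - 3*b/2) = b - 3/2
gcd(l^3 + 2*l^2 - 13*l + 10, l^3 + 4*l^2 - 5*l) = l^2 + 4*l - 5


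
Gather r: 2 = 2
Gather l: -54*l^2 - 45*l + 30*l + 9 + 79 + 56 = -54*l^2 - 15*l + 144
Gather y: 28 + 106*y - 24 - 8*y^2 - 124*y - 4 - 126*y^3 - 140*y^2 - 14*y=-126*y^3 - 148*y^2 - 32*y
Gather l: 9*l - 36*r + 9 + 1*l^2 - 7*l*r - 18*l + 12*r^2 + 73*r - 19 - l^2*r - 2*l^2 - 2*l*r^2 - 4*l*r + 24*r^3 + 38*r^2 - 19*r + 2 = l^2*(-r - 1) + l*(-2*r^2 - 11*r - 9) + 24*r^3 + 50*r^2 + 18*r - 8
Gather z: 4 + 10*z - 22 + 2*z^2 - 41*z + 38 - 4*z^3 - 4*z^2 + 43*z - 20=-4*z^3 - 2*z^2 + 12*z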